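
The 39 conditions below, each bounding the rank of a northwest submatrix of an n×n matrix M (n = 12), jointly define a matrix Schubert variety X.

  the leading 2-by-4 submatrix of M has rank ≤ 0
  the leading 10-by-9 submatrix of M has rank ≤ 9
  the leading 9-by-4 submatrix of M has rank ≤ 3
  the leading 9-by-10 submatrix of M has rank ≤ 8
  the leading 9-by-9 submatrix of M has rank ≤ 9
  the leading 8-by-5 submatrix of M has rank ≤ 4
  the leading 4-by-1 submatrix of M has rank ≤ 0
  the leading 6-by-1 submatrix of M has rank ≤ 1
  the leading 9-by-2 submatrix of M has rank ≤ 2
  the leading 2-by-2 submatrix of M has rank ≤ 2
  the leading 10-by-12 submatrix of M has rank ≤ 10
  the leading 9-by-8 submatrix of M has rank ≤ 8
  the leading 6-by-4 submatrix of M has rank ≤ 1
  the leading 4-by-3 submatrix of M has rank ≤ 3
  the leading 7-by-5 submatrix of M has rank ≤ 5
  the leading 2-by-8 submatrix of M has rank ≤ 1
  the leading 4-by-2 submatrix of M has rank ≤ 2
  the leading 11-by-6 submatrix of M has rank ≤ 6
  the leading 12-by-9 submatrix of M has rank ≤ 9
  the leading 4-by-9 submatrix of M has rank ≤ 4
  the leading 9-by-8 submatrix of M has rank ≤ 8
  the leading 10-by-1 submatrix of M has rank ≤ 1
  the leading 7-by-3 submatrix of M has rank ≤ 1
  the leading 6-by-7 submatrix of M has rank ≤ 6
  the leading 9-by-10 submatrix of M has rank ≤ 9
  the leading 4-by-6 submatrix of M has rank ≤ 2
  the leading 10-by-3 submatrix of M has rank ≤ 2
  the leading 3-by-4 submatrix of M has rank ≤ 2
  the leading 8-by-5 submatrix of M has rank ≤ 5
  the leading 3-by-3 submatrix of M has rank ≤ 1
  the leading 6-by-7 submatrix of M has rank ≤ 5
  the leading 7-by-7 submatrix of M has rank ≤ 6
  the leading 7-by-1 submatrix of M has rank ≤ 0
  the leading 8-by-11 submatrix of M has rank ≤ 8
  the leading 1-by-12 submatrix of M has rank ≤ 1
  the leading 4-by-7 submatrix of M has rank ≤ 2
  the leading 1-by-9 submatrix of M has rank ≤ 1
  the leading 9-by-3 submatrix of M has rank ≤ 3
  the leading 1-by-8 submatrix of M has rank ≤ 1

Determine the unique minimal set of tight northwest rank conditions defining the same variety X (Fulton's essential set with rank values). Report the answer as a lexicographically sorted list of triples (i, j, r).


Reconstructing r_w from the 39 given conditions:

  row 1: 0 0 0 0 1 1 1 1 1 1 1 1
  row 2: 0 0 0 0 1 1 1 1 2 2 2 2
  row 3: 0 1 1 1 2 2 2 2 3 3 3 3
  row 4: 0 1 1 1 2 2 2 3 4 4 4 4
  row 5: 0 1 1 1 2 3 3 4 5 5 5 5
  row 6: 0 1 1 1 2 3 4 5 6 6 6 6
  row 7: 0 1 1 2 3 4 5 6 7 7 7 7
  row 8: 1 2 2 3 4 5 6 7 8 8 8 8
  row 9: 1 2 2 3 4 5 6 7 8 8 9 9
  row 10: 1 2 2 3 4 5 6 7 8 9 10 10
  row 11: 1 2 3 4 5 6 7 8 9 10 11 11
  row 12: 1 2 3 4 5 6 7 8 9 10 11 12

the unique w with this rank table is (5, 9, 2, 8, 6, 7, 4, 1, 11, 10, 3, 12).

Fulton essential set (8 of the 28 Rothe cells):

[(2, 4, 0), (2, 8, 1), (4, 7, 2), (6, 4, 1), (7, 1, 0), (7, 3, 1), (9, 10, 8), (10, 3, 2)]


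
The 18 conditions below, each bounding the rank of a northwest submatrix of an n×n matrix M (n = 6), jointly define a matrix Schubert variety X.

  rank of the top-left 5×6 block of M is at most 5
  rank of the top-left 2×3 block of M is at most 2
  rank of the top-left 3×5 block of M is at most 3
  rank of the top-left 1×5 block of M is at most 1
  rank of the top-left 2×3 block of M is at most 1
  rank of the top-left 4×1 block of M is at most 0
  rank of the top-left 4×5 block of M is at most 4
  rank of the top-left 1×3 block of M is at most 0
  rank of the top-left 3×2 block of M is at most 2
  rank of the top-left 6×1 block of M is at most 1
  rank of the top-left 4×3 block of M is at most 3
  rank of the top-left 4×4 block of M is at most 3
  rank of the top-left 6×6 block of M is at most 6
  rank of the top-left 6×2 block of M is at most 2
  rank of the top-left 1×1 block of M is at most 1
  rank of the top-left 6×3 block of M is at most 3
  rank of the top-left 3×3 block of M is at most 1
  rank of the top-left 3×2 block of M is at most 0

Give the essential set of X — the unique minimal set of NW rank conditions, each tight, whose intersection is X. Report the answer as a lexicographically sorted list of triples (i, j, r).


Propagating the 18 rank bounds to every northwest block:

  0, 0, 0, 1, 1, 1
  0, 0, 1, 2, 2, 2
  0, 0, 1, 2, 3, 3
  0, 1, 2, 3, 4, 4
  1, 2, 3, 4, 5, 5
  1, 2, 3, 4, 5, 6

the unique w with this rank table is (4, 3, 5, 2, 1, 6).

Fulton essential set (3 of the 8 Rothe cells):

[(1, 3, 0), (3, 2, 0), (4, 1, 0)]


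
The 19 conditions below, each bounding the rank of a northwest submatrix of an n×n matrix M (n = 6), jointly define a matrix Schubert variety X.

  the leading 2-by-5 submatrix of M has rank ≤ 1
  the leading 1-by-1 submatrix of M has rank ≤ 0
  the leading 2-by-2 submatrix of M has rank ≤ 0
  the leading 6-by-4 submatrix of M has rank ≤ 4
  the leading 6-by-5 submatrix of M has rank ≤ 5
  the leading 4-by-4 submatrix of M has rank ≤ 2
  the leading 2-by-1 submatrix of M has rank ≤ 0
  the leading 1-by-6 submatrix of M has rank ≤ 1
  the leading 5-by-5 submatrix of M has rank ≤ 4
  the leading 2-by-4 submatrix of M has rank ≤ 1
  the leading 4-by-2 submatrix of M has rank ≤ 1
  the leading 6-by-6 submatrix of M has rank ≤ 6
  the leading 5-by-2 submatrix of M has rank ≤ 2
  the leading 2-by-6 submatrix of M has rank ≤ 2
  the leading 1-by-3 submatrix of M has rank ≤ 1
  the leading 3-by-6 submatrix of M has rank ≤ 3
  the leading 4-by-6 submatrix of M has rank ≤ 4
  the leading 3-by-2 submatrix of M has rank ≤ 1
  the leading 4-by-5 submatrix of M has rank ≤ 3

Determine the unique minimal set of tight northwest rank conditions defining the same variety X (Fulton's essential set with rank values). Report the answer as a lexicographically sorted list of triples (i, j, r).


Recovering R(i,j) via the rank-extension bound from the 19 conditions:

  i=1: 0 0 1 1 1 1
  i=2: 0 0 1 1 1 2
  i=3: 1 1 2 2 2 3
  i=4: 1 1 2 2 3 4
  i=5: 1 2 3 3 4 5
  i=6: 1 2 3 4 5 6

so w = (3, 6, 1, 5, 2, 4).

Fulton essential set (4 of the 8 Rothe cells):

[(2, 2, 0), (2, 5, 1), (4, 2, 1), (4, 4, 2)]


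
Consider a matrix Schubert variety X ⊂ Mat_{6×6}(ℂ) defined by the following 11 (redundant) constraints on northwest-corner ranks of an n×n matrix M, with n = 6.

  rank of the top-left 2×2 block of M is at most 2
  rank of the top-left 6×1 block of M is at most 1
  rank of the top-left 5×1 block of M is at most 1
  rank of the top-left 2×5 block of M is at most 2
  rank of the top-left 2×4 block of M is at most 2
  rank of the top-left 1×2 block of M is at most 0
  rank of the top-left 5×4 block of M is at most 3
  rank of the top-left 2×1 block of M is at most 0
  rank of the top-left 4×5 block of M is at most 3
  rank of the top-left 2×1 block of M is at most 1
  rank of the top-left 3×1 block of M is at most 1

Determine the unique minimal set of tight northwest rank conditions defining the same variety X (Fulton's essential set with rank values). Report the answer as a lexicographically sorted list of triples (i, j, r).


Propagating the 11 rank bounds to every northwest block:

  0  0  1  1  1  1
  0  1  2  2  2  2
  1  2  3  3  3  3
  1  2  3  3  3  4
  1  2  3  3  4  5
  1  2  3  4  5  6

so w = (3, 2, 1, 6, 5, 4).

|D(w)|=6, |Ess(w)|=4:

[(1, 2, 0), (2, 1, 0), (4, 5, 3), (5, 4, 3)]


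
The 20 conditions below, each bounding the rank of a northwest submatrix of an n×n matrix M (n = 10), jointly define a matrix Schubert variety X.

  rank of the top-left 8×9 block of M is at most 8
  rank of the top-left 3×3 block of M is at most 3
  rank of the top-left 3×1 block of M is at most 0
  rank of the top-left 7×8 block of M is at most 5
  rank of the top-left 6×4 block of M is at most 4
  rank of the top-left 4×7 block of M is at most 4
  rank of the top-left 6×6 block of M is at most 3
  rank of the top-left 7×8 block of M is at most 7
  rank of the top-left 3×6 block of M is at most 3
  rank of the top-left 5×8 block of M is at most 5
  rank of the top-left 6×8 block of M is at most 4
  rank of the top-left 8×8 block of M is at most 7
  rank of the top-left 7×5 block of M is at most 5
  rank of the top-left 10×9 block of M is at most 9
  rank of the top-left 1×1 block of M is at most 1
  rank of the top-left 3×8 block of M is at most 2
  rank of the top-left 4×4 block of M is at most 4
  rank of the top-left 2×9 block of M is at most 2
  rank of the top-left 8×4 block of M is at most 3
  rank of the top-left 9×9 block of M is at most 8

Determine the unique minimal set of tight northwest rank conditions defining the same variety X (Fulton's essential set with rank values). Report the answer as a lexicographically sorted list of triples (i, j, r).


Computing R[i][j] = min implied NW-rank bound (n=10, 20 conditions):

  row 1: 0 1 1 1 1 1 1 1 1 1
  row 2: 0 1 2 2 2 2 2 2 2 2
  row 3: 0 1 2 2 2 2 2 2 3 3
  row 4: 1 2 3 3 3 3 3 3 4 4
  row 5: 1 2 3 3 3 3 4 4 5 5
  row 6: 1 2 3 3 3 3 4 4 5 6
  row 7: 1 2 3 3 4 4 5 5 6 7
  row 8: 1 2 3 3 4 5 6 6 7 8
  row 9: 1 2 3 4 5 6 7 7 8 9
  row 10: 1 2 3 4 5 6 7 8 9 10

so w = (2, 3, 9, 1, 7, 10, 5, 6, 4, 8).

5 SE-corners of the 17-cell Rothe diagram give Ess(w):

[(3, 1, 0), (3, 8, 2), (6, 6, 3), (6, 8, 4), (8, 4, 3)]


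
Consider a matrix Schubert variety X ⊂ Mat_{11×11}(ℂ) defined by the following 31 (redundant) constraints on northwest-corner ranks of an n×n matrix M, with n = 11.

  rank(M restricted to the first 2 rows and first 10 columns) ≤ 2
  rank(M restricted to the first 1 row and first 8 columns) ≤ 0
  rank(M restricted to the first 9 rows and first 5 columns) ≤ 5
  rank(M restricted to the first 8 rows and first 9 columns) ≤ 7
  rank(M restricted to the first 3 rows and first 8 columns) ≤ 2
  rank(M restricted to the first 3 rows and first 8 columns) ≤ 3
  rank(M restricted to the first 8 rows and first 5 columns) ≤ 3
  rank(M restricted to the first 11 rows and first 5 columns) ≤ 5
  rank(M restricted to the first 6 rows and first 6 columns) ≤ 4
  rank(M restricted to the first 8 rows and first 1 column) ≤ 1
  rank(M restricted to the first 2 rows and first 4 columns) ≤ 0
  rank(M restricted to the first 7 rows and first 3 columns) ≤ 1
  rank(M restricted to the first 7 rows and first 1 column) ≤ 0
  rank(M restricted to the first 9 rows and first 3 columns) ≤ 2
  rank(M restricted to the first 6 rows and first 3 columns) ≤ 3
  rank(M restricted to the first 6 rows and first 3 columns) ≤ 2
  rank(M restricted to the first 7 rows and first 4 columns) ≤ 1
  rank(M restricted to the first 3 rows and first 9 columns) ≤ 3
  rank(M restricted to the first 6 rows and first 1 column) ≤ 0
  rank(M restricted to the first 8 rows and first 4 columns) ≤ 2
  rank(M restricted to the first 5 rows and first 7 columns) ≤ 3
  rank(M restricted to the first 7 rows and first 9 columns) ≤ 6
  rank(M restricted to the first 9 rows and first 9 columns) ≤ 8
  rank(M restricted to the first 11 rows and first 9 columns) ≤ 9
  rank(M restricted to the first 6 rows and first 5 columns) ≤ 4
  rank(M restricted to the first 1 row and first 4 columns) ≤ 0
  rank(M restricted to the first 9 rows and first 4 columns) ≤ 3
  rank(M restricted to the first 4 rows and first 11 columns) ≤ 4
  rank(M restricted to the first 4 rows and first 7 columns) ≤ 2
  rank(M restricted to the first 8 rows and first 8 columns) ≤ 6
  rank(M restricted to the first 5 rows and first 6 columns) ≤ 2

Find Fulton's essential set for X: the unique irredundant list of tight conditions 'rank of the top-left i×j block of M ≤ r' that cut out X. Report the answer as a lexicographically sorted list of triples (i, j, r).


Computing R[i][j] = min implied NW-rank bound (n=11, 31 conditions):

  row 1: 0, 0, 0, 0, 0, 0, 0, 0, 1, 1, 1
  row 2: 0, 0, 0, 0, 1, 1, 1, 1, 2, 2, 2
  row 3: 0, 1, 1, 1, 2, 2, 2, 2, 3, 3, 3
  row 4: 0, 1, 1, 1, 2, 2, 2, 3, 4, 4, 4
  row 5: 0, 1, 1, 1, 2, 2, 3, 4, 5, 5, 5
  row 6: 0, 1, 1, 1, 2, 3, 4, 5, 6, 6, 6
  row 7: 0, 1, 1, 1, 2, 3, 4, 5, 6, 7, 7
  row 8: 1, 2, 2, 2, 3, 4, 5, 6, 7, 8, 8
  row 9: 1, 2, 2, 3, 4, 5, 6, 7, 8, 9, 9
  row 10: 1, 2, 3, 4, 5, 6, 7, 8, 9, 10, 10
  row 11: 1, 2, 3, 4, 5, 6, 7, 8, 9, 10, 11

so w = (9, 5, 2, 8, 7, 6, 10, 1, 4, 3, 11).

D(w) has 29 cells with 7 SE-corners; essential set:

[(1, 8, 0), (2, 4, 0), (4, 7, 2), (5, 6, 2), (7, 1, 0), (7, 4, 1), (9, 3, 2)]


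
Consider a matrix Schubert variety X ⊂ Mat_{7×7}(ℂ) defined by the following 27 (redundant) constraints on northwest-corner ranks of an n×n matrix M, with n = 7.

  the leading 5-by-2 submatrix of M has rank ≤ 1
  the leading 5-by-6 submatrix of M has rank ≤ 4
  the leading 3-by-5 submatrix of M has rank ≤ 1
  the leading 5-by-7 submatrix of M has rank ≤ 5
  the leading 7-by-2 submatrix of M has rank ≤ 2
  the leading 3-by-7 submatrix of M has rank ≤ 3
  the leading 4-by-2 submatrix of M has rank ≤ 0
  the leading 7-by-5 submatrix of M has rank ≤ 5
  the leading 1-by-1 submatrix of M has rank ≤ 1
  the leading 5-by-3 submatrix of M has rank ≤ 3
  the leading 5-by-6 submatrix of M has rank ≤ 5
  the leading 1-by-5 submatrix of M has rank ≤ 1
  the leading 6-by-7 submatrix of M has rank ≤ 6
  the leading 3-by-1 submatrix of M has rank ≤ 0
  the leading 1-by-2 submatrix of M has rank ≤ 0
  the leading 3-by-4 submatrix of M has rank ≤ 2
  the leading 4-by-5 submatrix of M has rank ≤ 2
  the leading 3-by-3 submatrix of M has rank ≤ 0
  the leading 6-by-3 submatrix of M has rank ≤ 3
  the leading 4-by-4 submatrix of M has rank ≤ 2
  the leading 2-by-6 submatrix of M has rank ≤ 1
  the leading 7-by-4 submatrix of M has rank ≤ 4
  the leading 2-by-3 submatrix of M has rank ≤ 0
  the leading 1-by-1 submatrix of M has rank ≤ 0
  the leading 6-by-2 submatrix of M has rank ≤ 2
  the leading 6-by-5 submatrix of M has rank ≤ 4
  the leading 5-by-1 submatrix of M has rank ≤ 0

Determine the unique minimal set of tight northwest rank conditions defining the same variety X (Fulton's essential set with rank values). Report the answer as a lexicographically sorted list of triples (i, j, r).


Reconstructing r_w from the 27 given conditions:

  i=1: 0 | 0 | 0 | 1 | 1 | 1 | 1
  i=2: 0 | 0 | 0 | 1 | 1 | 1 | 2
  i=3: 0 | 0 | 0 | 1 | 1 | 2 | 3
  i=4: 0 | 0 | 1 | 2 | 2 | 3 | 4
  i=5: 0 | 1 | 2 | 3 | 3 | 4 | 5
  i=6: 1 | 2 | 3 | 4 | 4 | 5 | 6
  i=7: 1 | 2 | 3 | 4 | 5 | 6 | 7

reading off 1-entries of Δ²R: w = (4, 7, 6, 3, 2, 1, 5).

D(w) has 15 cells with 5 SE-corners; essential set:

[(2, 6, 1), (3, 3, 0), (3, 5, 1), (4, 2, 0), (5, 1, 0)]


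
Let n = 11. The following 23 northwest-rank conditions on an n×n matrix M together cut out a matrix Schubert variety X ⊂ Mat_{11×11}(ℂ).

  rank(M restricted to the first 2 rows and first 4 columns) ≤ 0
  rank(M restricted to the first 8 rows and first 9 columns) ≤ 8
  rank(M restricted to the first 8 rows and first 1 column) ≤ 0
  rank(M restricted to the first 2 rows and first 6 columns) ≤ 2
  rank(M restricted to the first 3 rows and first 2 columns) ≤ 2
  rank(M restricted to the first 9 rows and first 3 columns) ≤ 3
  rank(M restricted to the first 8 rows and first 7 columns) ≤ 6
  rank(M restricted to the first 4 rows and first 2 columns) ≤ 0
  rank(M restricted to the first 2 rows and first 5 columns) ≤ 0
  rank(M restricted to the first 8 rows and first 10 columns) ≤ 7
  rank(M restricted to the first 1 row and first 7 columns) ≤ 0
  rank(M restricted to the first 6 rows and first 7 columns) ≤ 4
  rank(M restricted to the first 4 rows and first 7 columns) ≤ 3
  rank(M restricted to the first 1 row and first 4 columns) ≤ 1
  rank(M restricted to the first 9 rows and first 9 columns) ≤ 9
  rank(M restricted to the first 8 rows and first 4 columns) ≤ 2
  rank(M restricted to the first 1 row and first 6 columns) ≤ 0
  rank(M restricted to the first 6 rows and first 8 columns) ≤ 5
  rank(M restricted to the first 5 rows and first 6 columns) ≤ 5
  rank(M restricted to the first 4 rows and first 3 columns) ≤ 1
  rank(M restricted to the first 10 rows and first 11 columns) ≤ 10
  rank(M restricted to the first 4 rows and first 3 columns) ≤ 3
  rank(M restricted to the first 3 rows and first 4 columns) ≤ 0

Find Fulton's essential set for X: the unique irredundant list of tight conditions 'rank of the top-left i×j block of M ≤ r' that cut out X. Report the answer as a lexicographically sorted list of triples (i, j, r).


The tightest implied rank at each (i,j), from the 23 conditions:

  i=1: 0 0 0 0 0 0 0 1 1 1 1
  i=2: 0 0 0 0 0 1 1 2 2 2 2
  i=3: 0 0 0 0 1 2 2 3 3 3 3
  i=4: 0 0 1 1 2 3 3 4 4 4 4
  i=5: 0 1 2 2 3 4 4 5 5 5 5
  i=6: 0 1 2 2 3 4 4 5 6 6 6
  i=7: 0 1 2 2 3 4 5 6 7 7 7
  i=8: 0 1 2 2 3 4 5 6 7 7 8
  i=9: 1 2 3 3 4 5 6 7 8 8 9
  i=10: 1 2 3 4 5 6 7 8 9 9 10
  i=11: 1 2 3 4 5 6 7 8 9 10 11

hence w(1..11) = (8, 6, 5, 3, 2, 9, 7, 11, 1, 4, 10).

Rothe diagram D(w) (27 cells), 8 SE-corners (essential conditions):

[(1, 7, 0), (2, 5, 0), (3, 4, 0), (4, 2, 0), (6, 7, 4), (8, 1, 0), (8, 4, 2), (8, 10, 7)]


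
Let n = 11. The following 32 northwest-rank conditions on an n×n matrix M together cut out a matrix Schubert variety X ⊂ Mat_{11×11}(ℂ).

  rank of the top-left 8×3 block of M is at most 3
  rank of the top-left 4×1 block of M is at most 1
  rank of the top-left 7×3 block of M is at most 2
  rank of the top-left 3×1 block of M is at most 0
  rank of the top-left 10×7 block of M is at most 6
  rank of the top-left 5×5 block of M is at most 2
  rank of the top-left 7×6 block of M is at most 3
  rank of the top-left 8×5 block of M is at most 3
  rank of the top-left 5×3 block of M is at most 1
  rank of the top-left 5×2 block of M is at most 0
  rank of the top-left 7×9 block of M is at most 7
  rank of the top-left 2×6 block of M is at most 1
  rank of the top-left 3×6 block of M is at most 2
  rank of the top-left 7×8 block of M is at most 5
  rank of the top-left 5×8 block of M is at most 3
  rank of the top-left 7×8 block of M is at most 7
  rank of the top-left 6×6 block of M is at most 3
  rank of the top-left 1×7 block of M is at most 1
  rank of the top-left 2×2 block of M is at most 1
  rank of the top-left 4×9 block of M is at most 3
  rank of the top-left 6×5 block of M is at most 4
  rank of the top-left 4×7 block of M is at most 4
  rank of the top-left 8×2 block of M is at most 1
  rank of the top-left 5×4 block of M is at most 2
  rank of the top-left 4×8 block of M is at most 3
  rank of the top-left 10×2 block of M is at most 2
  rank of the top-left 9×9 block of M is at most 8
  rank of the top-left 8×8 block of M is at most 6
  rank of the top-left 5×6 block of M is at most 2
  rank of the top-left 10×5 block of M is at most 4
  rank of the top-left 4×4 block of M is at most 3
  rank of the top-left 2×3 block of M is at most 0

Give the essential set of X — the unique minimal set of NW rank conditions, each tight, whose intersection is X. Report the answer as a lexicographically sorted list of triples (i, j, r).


Reconstructing r_w from the 32 given conditions:

  row 1: 0, 0, 0, 1, 1, 1, 1, 1, 1, 1, 1
  row 2: 0, 0, 0, 1, 1, 1, 2, 2, 2, 2, 2
  row 3: 0, 0, 1, 2, 2, 2, 3, 3, 3, 3, 3
  row 4: 0, 0, 1, 2, 2, 2, 3, 3, 3, 4, 4
  row 5: 0, 0, 1, 2, 2, 2, 3, 3, 4, 5, 5
  row 6: 1, 1, 2, 3, 3, 3, 4, 4, 5, 6, 6
  row 7: 1, 1, 2, 3, 3, 3, 4, 5, 6, 7, 7
  row 8: 1, 1, 2, 3, 3, 4, 5, 6, 7, 8, 8
  row 9: 1, 2, 3, 4, 4, 5, 6, 7, 8, 9, 9
  row 10: 1, 2, 3, 4, 4, 5, 6, 7, 8, 9, 10
  row 11: 1, 2, 3, 4, 5, 6, 7, 8, 9, 10, 11

the unique w with this rank table is (4, 7, 3, 10, 9, 1, 8, 6, 2, 11, 5).

D(w) has 27 cells with 10 SE-corners; essential set:

[(2, 3, 0), (2, 6, 1), (4, 9, 3), (5, 2, 0), (5, 6, 2), (5, 8, 3), (7, 6, 3), (8, 2, 1), (8, 5, 3), (10, 5, 4)]


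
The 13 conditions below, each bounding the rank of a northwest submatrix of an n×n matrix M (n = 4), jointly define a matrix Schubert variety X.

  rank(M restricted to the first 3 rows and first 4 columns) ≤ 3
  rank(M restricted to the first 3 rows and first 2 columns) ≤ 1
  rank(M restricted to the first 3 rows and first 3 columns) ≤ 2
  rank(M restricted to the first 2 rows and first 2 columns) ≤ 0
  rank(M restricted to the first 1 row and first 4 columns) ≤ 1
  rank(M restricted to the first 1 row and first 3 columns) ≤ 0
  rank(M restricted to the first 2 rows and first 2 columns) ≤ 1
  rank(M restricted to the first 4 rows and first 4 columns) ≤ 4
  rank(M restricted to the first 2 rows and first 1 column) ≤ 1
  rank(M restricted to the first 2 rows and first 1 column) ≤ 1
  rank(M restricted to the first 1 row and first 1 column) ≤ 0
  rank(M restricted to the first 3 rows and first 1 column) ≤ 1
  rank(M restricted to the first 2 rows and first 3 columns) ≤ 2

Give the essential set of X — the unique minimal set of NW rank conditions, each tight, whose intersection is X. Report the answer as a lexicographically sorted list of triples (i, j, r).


Reconstructing r_w from the 13 given conditions:

  R[1]: 0 | 0 | 0 | 1
  R[2]: 0 | 0 | 1 | 2
  R[3]: 1 | 1 | 2 | 3
  R[4]: 1 | 2 | 3 | 4

hence w(1..4) = (4, 3, 1, 2).

2 SE-corners of the 5-cell Rothe diagram give Ess(w):

[(1, 3, 0), (2, 2, 0)]


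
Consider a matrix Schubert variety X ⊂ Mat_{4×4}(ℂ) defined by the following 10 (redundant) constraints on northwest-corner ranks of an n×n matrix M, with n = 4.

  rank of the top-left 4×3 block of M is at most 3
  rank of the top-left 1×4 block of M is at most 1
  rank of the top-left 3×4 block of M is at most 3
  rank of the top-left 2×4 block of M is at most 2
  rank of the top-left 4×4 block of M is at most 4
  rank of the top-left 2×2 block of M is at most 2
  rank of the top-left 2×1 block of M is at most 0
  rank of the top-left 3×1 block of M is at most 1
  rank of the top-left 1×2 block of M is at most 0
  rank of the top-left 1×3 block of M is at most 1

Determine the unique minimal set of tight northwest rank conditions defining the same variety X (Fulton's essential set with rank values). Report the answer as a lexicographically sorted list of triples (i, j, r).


Computing R[i][j] = min implied NW-rank bound (n=4, 10 conditions):

  R[1]: 0  0  1  1
  R[2]: 0  1  2  2
  R[3]: 1  2  3  3
  R[4]: 1  2  3  4

giving w = (3, 2, 1, 4) via Δ²R.

D(w) has 3 cells with 2 SE-corners; essential set:

[(1, 2, 0), (2, 1, 0)]


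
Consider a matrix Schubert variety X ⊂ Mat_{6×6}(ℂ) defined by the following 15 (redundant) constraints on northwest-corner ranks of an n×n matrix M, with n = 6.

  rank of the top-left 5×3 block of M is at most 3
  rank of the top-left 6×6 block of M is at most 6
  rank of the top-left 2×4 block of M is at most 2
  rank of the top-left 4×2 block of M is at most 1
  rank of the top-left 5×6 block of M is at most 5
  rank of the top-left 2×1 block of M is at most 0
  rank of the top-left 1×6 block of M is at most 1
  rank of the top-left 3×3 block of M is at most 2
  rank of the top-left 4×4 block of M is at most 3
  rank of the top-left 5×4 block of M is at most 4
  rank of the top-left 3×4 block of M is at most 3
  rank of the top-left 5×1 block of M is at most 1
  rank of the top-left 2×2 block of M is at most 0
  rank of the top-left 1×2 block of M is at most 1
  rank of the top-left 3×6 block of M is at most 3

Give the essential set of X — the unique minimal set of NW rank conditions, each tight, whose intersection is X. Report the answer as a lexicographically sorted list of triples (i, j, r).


Propagating the 15 rank bounds to every northwest block:

  row 1: 0, 0, 1, 1, 1, 1
  row 2: 0, 0, 1, 2, 2, 2
  row 3: 1, 1, 2, 3, 3, 3
  row 4: 1, 1, 2, 3, 4, 4
  row 5: 1, 2, 3, 4, 5, 5
  row 6: 1, 2, 3, 4, 5, 6

hence w(1..6) = (3, 4, 1, 5, 2, 6).

2 SE-corners of the 5-cell Rothe diagram give Ess(w):

[(2, 2, 0), (4, 2, 1)]


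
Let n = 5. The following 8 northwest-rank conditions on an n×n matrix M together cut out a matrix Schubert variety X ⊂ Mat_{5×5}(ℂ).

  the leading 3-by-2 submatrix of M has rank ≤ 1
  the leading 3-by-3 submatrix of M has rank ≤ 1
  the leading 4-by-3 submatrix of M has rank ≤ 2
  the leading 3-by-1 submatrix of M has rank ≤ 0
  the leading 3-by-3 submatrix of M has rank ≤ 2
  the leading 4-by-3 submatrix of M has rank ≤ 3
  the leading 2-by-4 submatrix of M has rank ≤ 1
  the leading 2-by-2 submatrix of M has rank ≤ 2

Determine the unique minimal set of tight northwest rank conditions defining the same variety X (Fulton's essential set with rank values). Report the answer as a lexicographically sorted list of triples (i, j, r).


Recovering R(i,j) via the rank-extension bound from the 8 conditions:

  i=1: 0, 1, 1, 1, 1
  i=2: 0, 1, 1, 1, 2
  i=3: 0, 1, 1, 2, 3
  i=4: 1, 2, 2, 3, 4
  i=5: 1, 2, 3, 4, 5

reading off 1-entries of Δ²R: w = (2, 5, 4, 1, 3).

Fulton essential set (3 of the 6 Rothe cells):

[(2, 4, 1), (3, 1, 0), (3, 3, 1)]


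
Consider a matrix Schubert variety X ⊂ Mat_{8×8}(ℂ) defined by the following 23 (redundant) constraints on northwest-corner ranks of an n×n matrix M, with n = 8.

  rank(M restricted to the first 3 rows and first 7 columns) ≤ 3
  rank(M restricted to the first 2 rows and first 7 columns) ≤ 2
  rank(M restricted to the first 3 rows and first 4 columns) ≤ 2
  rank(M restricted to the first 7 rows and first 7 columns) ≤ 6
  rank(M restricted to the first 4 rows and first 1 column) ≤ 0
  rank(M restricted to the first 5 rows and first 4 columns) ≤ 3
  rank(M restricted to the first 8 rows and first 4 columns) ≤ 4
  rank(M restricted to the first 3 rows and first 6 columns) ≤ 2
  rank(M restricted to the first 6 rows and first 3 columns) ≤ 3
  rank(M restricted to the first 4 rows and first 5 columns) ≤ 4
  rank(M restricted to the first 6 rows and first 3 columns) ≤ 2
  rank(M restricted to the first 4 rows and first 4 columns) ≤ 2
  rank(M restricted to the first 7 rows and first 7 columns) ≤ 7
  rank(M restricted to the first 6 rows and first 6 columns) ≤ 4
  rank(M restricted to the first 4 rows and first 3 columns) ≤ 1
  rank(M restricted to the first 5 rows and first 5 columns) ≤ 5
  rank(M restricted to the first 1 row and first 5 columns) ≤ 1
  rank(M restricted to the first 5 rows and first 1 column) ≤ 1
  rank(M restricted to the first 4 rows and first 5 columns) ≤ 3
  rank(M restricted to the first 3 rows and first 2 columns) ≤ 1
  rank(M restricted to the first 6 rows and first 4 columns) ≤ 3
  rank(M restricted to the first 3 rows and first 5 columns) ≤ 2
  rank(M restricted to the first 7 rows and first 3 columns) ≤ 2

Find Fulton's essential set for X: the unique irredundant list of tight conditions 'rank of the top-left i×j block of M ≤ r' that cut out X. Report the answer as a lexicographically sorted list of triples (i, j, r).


Computing R[i][j] = min implied NW-rank bound (n=8, 23 conditions):

  0, 1, 1, 1, 1, 1, 1, 1
  0, 1, 1, 2, 2, 2, 2, 2
  0, 1, 1, 2, 2, 2, 3, 3
  0, 1, 1, 2, 3, 3, 4, 4
  1, 2, 2, 3, 4, 4, 5, 5
  1, 2, 2, 3, 4, 4, 5, 6
  1, 2, 2, 3, 4, 5, 6, 7
  1, 2, 3, 4, 5, 6, 7, 8

hence w(1..8) = (2, 4, 7, 5, 1, 8, 6, 3).

D(w) has 12 cells with 5 SE-corners; essential set:

[(3, 6, 2), (4, 1, 0), (4, 3, 1), (6, 6, 4), (7, 3, 2)]


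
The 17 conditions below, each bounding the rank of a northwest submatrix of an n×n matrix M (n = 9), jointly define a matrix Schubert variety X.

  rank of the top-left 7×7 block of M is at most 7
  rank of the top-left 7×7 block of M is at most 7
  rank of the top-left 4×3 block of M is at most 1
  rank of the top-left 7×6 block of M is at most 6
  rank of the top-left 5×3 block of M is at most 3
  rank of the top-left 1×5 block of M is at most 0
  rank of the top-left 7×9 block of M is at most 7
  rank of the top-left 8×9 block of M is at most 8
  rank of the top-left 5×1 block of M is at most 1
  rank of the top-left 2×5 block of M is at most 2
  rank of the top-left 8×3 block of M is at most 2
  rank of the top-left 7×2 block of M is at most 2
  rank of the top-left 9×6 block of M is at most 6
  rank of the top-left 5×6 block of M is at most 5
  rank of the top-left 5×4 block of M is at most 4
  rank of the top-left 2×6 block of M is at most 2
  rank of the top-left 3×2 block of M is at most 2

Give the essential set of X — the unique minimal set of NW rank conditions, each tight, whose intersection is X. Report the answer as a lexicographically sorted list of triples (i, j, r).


Propagating the 17 rank bounds to every northwest block:

  i=1: 0 0 0 0 0 1 1 1 1
  i=2: 1 1 1 1 1 2 2 2 2
  i=3: 1 1 1 2 2 3 3 3 3
  i=4: 1 1 1 2 3 4 4 4 4
  i=5: 1 2 2 3 4 5 5 5 5
  i=6: 1 2 2 3 4 5 6 6 6
  i=7: 1 2 2 3 4 5 6 7 7
  i=8: 1 2 2 3 4 5 6 7 8
  i=9: 1 2 3 4 5 6 7 8 9

so w = (6, 1, 4, 5, 2, 7, 8, 9, 3).

Fulton essential set (3 of the 12 Rothe cells):

[(1, 5, 0), (4, 3, 1), (8, 3, 2)]


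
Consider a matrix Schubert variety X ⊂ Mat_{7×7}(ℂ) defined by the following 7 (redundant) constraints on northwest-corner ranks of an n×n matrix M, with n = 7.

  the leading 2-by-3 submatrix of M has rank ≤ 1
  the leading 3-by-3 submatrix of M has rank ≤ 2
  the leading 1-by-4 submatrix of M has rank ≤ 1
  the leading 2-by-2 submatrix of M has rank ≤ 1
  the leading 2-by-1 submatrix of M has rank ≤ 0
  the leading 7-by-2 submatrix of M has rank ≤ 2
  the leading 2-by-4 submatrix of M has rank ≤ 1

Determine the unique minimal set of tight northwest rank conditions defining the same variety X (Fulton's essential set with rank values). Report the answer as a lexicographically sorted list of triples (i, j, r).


Rank table r_w(7×7) implied by the 7 constraints:

  i=1: 0, 1, 1, 1, 1, 1, 1
  i=2: 0, 1, 1, 1, 2, 2, 2
  i=3: 1, 2, 2, 2, 3, 3, 3
  i=4: 1, 2, 3, 3, 4, 4, 4
  i=5: 1, 2, 3, 4, 5, 5, 5
  i=6: 1, 2, 3, 4, 5, 6, 6
  i=7: 1, 2, 3, 4, 5, 6, 7

giving w = (2, 5, 1, 3, 4, 6, 7) via Δ²R.

2 SE-corners of the 4-cell Rothe diagram give Ess(w):

[(2, 1, 0), (2, 4, 1)]


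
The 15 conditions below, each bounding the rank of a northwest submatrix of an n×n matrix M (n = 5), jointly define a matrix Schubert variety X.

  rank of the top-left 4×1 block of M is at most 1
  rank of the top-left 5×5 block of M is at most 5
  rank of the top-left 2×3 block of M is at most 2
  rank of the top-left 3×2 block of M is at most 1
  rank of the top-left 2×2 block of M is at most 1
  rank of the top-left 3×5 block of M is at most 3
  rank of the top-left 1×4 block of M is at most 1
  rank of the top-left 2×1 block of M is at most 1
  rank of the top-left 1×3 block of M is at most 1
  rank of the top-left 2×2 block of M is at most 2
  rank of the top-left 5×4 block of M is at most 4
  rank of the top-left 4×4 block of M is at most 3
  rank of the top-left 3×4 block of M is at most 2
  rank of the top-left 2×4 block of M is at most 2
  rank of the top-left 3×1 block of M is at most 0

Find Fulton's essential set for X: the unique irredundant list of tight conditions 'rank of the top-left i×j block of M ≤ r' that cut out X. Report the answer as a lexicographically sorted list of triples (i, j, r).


The tightest implied rank at each (i,j), from the 15 conditions:

  0 1 1 1 1
  0 1 2 2 2
  0 1 2 2 3
  1 2 3 3 4
  1 2 3 4 5

the unique w with this rank table is (2, 3, 5, 1, 4).

D(w) has 4 cells with 2 SE-corners; essential set:

[(3, 1, 0), (3, 4, 2)]


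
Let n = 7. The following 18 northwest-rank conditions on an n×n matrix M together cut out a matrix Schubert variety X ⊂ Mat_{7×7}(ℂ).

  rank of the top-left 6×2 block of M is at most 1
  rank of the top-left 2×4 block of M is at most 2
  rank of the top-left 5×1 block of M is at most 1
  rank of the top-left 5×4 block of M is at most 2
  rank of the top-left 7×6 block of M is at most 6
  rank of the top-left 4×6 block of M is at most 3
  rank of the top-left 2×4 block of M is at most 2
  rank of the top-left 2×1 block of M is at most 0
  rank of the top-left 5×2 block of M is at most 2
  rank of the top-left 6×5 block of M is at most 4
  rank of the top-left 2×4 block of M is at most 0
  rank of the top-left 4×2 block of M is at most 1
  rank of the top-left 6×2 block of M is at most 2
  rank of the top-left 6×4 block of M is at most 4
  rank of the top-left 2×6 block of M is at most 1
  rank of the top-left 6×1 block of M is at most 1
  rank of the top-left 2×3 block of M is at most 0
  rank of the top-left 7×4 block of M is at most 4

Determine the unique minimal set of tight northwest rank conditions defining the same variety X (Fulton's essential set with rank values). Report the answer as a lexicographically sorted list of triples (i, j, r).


Rank table r_w(7×7) implied by the 18 constraints:

  row 1: 0 0 0 0 1 1 1
  row 2: 0 0 0 0 1 1 2
  row 3: 1 1 1 1 2 2 3
  row 4: 1 1 2 2 3 3 4
  row 5: 1 1 2 2 3 4 5
  row 6: 1 1 2 3 4 5 6
  row 7: 1 2 3 4 5 6 7

so w = (5, 7, 1, 3, 6, 4, 2).

Fulton essential set (4 of the 13 Rothe cells):

[(2, 4, 0), (2, 6, 1), (5, 4, 2), (6, 2, 1)]


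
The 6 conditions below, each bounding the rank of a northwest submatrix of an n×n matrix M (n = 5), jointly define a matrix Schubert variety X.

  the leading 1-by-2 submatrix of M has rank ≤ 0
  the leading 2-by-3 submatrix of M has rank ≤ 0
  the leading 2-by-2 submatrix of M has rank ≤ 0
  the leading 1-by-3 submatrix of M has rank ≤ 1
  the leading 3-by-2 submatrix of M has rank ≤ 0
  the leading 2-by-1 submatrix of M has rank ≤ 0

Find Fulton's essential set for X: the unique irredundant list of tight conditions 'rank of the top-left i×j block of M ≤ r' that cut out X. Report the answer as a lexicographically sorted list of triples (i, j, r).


Reconstructing r_w from the 6 given conditions:

  row 1: 0 0 0 1 1
  row 2: 0 0 0 1 2
  row 3: 0 0 1 2 3
  row 4: 1 1 2 3 4
  row 5: 1 2 3 4 5

the unique w with this rank table is (4, 5, 3, 1, 2).

D(w) has 8 cells with 2 SE-corners; essential set:

[(2, 3, 0), (3, 2, 0)]


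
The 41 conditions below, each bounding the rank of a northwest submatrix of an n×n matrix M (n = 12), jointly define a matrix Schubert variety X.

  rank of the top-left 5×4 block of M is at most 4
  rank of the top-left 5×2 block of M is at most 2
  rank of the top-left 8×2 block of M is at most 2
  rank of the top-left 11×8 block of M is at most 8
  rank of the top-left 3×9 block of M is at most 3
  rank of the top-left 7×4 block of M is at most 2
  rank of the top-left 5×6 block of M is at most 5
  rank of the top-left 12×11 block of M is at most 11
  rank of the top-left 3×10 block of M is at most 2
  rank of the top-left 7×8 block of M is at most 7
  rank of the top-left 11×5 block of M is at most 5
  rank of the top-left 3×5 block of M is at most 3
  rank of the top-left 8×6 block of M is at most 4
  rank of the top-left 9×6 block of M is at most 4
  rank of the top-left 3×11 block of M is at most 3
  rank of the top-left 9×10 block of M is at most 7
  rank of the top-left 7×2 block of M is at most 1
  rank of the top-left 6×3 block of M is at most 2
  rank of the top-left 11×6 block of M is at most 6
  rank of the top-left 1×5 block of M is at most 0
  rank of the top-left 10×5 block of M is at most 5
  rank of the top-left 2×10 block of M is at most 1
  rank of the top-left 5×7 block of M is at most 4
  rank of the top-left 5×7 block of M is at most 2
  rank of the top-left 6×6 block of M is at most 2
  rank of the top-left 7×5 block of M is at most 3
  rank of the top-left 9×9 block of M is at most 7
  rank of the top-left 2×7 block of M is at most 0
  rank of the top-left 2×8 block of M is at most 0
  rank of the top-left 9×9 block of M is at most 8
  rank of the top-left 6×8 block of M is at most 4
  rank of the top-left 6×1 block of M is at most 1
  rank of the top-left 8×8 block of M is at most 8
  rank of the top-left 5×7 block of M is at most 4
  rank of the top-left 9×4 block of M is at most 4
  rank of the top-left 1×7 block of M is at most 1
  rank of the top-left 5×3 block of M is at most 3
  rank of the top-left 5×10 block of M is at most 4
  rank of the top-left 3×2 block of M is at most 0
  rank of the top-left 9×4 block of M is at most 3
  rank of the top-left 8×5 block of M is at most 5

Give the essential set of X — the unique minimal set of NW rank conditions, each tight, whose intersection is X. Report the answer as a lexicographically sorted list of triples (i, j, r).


Rank table r_w(12×12) implied by the 41 constraints:

  R[1]: 0 | 0 | 0 | 0 | 0 | 0 | 0 | 0 | 1 | 1 | 1 | 1
  R[2]: 0 | 0 | 0 | 0 | 0 | 0 | 0 | 0 | 1 | 1 | 2 | 2
  R[3]: 0 | 0 | 1 | 1 | 1 | 1 | 1 | 1 | 2 | 2 | 3 | 3
  R[4]: 1 | 1 | 2 | 2 | 2 | 2 | 2 | 2 | 3 | 3 | 4 | 4
  R[5]: 1 | 1 | 2 | 2 | 2 | 2 | 2 | 3 | 4 | 4 | 5 | 5
  R[6]: 1 | 1 | 2 | 2 | 2 | 2 | 3 | 4 | 5 | 5 | 6 | 6
  R[7]: 1 | 1 | 2 | 2 | 3 | 3 | 4 | 5 | 6 | 6 | 7 | 7
  R[8]: 1 | 2 | 3 | 3 | 4 | 4 | 5 | 6 | 7 | 7 | 8 | 8
  R[9]: 1 | 2 | 3 | 3 | 4 | 4 | 5 | 6 | 7 | 7 | 8 | 9
  R[10]: 1 | 2 | 3 | 4 | 5 | 5 | 6 | 7 | 8 | 8 | 9 | 10
  R[11]: 1 | 2 | 3 | 4 | 5 | 6 | 7 | 8 | 9 | 9 | 10 | 11
  R[12]: 1 | 2 | 3 | 4 | 5 | 6 | 7 | 8 | 9 | 10 | 11 | 12

second differences of R give the permutation w = (9, 11, 3, 1, 8, 7, 5, 2, 12, 4, 6, 10).

|D(w)|=33, |Ess(w)|=10:

[(2, 8, 0), (2, 10, 1), (3, 2, 0), (5, 7, 2), (6, 6, 2), (7, 2, 1), (7, 4, 2), (9, 4, 3), (9, 6, 4), (9, 10, 7)]


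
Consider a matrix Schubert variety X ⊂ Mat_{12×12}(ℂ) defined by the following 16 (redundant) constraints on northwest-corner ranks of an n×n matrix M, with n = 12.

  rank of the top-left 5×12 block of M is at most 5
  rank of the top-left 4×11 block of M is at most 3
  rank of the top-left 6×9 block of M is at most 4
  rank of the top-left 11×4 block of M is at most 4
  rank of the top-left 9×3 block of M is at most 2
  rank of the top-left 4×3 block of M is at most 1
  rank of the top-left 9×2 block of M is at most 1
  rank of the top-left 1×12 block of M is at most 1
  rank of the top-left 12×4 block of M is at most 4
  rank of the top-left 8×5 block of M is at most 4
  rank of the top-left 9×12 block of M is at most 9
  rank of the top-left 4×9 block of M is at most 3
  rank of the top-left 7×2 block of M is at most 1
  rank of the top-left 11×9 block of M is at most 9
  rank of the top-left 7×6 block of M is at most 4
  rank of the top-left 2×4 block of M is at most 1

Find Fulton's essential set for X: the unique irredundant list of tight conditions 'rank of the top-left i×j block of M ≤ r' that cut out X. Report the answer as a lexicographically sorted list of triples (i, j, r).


Rank table r_w(12×12) implied by the 16 constraints:

  row 1: 1 1 1 1 1 1 1 1 1 1 1 1
  row 2: 1 1 1 1 2 2 2 2 2 2 2 2
  row 3: 1 1 1 2 3 3 3 3 3 3 3 3
  row 4: 1 1 1 2 3 3 3 3 3 3 3 4
  row 5: 1 1 2 3 4 4 4 4 4 4 4 5
  row 6: 1 1 2 3 4 4 4 4 4 5 5 6
  row 7: 1 1 2 3 4 4 5 5 5 6 6 7
  row 8: 1 1 2 3 4 5 6 6 6 7 7 8
  row 9: 1 1 2 3 4 5 6 7 7 8 8 9
  row 10: 1 2 3 4 5 6 7 8 8 9 9 10
  row 11: 1 2 3 4 5 6 7 8 9 10 10 11
  row 12: 1 2 3 4 5 6 7 8 9 10 11 12

giving w = (1, 5, 4, 12, 3, 10, 7, 6, 8, 2, 9, 11) via Δ²R.

Rothe diagram D(w) (23 cells), 6 SE-corners (essential conditions):

[(2, 4, 1), (4, 3, 1), (4, 11, 3), (6, 9, 4), (7, 6, 4), (9, 2, 1)]


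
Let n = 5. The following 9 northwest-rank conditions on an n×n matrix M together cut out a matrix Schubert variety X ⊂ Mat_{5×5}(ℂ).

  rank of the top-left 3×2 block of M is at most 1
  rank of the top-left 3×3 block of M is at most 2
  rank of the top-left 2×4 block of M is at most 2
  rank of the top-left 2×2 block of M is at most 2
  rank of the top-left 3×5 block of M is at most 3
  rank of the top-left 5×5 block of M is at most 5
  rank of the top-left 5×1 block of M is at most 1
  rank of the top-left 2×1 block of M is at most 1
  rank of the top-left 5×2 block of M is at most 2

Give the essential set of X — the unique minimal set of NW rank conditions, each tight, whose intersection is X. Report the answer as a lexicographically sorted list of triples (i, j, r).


Reconstructing r_w from the 9 given conditions:

  row 1: 1 | 1 | 1 | 1 | 1
  row 2: 1 | 1 | 2 | 2 | 2
  row 3: 1 | 1 | 2 | 3 | 3
  row 4: 1 | 2 | 3 | 4 | 4
  row 5: 1 | 2 | 3 | 4 | 5

so w = (1, 3, 4, 2, 5).

ℓ(w)=2; the 1 essential cell (i,j,r):

[(3, 2, 1)]
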